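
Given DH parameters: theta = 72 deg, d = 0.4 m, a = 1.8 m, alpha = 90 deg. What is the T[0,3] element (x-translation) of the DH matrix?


T[0,3] = a * cos(theta)
= 1.8 * cos(72 deg)
= 1.8 * 0.309
= 0.5562


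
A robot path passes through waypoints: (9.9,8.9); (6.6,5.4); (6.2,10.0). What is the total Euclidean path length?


Segment lengths:
  seg1 = sqrt((-3.3)^2 + (-3.5)^2) = 4.8104
  seg2 = sqrt((-0.4)^2 + (4.6)^2) = 4.6174
Total = 9.4278


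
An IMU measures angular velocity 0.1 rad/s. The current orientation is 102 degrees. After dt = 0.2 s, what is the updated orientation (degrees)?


delta_theta = w * dt = 0.1 * 0.2 = 0.02 rad
= 1.1459 deg
theta_new = 102 + 1.1459 = 103.1459 deg


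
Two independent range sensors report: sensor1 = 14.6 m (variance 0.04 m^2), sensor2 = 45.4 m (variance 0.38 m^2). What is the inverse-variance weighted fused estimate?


w1 = (1/var1) / (1/var1 + 1/var2)
   = 25.0 / (25.0 + 2.6316) = 0.9048
w2 = 1 - w1 = 0.0952
fused = w1*s1 + w2*s2 = 13.2095 + 4.3238
= 17.5333 m


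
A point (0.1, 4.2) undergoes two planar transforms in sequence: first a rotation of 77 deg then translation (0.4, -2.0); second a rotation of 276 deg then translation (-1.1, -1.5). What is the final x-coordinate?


After transform 1:
x1 = cos(77)*0.1 - sin(77)*4.2 + 0.4 = -3.6699
y1 = sin(77)*0.1 + cos(77)*4.2 + -2.0 = -0.9578
After transform 2:
x2 = cos(276)*-3.6699 - sin(276)*-0.9578 + -1.1
= -2.4361


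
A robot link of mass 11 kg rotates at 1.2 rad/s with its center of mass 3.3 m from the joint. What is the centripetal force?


F = m * omega^2 * r
= 11 * 1.2^2 * 3.3
= 11 * 1.44 * 3.3
= 52.272 N


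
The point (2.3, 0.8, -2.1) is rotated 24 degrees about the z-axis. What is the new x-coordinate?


Rotation about z-axis: x' = x*cos(theta) - y*sin(theta)
= 2.3 * 0.9135 - 0.8 * 0.4067
= 1.7758


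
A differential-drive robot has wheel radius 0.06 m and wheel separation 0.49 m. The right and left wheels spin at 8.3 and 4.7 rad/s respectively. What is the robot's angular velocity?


vR = r*wR = 0.06*8.3 = 0.498 m/s
vL = r*wL = 0.06*4.7 = 0.282 m/s
v = (vR+vL)/2 = 0.39 m/s
omega = (vR-vL)/L = 0.4408 rad/s
angular velocity = 0.4408 rad/s


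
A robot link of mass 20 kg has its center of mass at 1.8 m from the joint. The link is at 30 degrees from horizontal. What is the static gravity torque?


tau = m*g*L*cos(angle)
= 20 * 9.81 * 1.8 * cos(30 deg)
= 20 * 9.81 * 1.8 * 0.866
= 305.8455 Nm


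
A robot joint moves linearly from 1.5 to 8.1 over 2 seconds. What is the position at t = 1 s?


s = t/T = 1/2 = 0.5
p(t) = p0 + (pf-p0)*s
= 1.5 + (8.1 - 1.5) * 0.5
= 4.8


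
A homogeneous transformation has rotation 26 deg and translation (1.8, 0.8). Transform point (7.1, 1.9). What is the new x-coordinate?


x' = cos(theta)*px - sin(theta)*py + tx
= 0.8988*7.1 - 0.4384*1.9 + 1.8
= 7.3485


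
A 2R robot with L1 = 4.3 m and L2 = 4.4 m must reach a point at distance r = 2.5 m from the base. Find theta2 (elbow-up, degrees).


cos(theta2) = (r^2 - L1^2 - L2^2) / (2*L1*L2)
cos(theta2) = (6.25 - 18.49 - 19.36) / 37.84
cos(theta2) = -0.835095
theta2 = 146.6257 degrees


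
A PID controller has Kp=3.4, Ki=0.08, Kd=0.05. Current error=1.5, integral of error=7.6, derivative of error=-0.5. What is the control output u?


u = Kp*e + Ki*int(e) + Kd*de/dt
= 3.4*1.5 + 0.08*7.6 + 0.05*(-0.5)
= 5.1 + 0.608 + -0.025
= 5.683


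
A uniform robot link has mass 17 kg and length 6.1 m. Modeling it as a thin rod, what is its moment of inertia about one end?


I = (1/3) * m * L^2
= (1/3) * 17 * 6.1^2
= 0.333333 * 17 * 37.21
= 210.8567 kg*m^2


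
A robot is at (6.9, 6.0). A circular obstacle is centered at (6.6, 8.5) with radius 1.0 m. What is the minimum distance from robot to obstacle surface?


center_dist = sqrt((6.9-6.6)^2 + (6.0-8.5)^2)
= sqrt(0.09 + 6.25)
= 2.5179
min_dist = center_dist - radius = 2.5179 - 1.0 = 1.5179 m


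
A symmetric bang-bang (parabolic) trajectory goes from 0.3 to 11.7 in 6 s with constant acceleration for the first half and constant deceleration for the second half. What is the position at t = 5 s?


Symmetric rest-to-rest: each phase covers (pf-p0)/2 in time T/2. 0.5*a*(T/2)^2 = (pf-p0)/2 => a = 4*(pf-p0)/T^2
a = 4*(11.7-0.3)/6^2 = 1.2667
t = 5 is in the deceleration phase (t > T/2).
p = pf - 0.5*a*(T-t)^2 = 11.7 - 0.5*1.2667*1^2
= 11.0667


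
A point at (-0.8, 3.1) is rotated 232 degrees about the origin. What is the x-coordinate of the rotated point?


x' = x*cos(theta) - y*sin(theta)
cos(232 deg) = -0.6157, sin(232 deg) = -0.788
x' = -0.8 * -0.6157 - 3.1 * -0.788
= 0.4925 - -2.4428
= 2.9354


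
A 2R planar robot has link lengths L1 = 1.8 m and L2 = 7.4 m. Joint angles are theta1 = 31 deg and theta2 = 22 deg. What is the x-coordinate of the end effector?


Convert angles to radians: theta1 = 0.5411, theta2 = 0.384
x = L1*cos(theta1) + L2*cos(theta1+theta2)
x = 1.5429 + 4.4534
x = 5.9963


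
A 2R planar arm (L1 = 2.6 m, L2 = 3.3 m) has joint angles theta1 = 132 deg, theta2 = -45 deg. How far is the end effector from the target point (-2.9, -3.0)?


End effector via forward kinematics:
x = L1*cos(t1) + L2*cos(t1+t2) = -1.567
y = L1*sin(t1) + L2*sin(t1+t2) = 5.2277
Distance to target:
d = sqrt((-2.9 - -1.567)^2 + (-3.0 - 5.2277)^2)
= sqrt(1.7768 + 67.6943)
= 8.3349 m


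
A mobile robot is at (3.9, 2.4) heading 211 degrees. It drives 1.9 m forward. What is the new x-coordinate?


x_new = x0 + d*cos(theta)
= 3.9 + 1.9*cos(211)
= 3.9 + -1.6286
= 2.2714


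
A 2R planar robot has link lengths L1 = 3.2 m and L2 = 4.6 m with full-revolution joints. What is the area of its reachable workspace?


r_max = L1 + L2 = 7.8 m
r_min = |L1 - L2| = 1.4 m
Area = pi*(r_max^2 - r_min^2)
= pi*(60.84 - 1.96)
= pi * 58.88
= 184.977 m^2


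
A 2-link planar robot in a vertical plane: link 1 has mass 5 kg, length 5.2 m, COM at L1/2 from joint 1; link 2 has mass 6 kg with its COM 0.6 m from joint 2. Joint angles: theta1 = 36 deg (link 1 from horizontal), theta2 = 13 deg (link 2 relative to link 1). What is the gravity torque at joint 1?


Horizontal distance from joint 1 to link-1 COM:
  x_c1 = (L1/2)*cos(t1) = 2.6 * 0.809 = 2.1034 m
Horizontal distance from joint 1 to link-2 COM:
  x_c2 = L1*cos(t1) + Lc2*cos(t1+t2)
       = 5.2*0.809 + 0.6*0.6561 = 4.6005 m
tau1 = m1*g*x_c1 + m2*g*x_c2
     = 5*9.81*2.1034 + 6*9.81*4.6005
     = 103.1739 + 270.7868
     = 373.9608 Nm


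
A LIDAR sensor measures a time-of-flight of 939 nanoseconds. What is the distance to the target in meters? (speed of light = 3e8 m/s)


tof = 939 ns = 9.39e-07 s
dist = c * tof / 2
= 3e8 * 9.39e-07 / 2
= 140.85 m


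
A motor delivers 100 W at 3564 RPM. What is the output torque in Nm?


omega = 3564 * 2*pi/60 = 373.2212 rad/s
tau = P / omega = 100 / 373.2212
= 0.2679 Nm


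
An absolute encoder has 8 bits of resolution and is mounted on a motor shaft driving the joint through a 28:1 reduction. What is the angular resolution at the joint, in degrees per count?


counts = 2^8 = 256
effective counts at joint = 256 * 28 = 7168
resolution = 360 / 7168
= 0.0502 deg/count


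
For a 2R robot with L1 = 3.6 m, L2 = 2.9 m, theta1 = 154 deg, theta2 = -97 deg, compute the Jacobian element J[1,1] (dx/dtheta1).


J[1,1] = -L1*sin(t1) - L2*sin(t1+t2)
= -3.6*sin(154) - 2.9*sin(57)
= -4.0103


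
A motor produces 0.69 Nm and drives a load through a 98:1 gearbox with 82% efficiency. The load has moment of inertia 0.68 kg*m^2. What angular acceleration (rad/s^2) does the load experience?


tau_out = tau_motor * N * eta
= 0.69 * 98 * 0.82 = 55.4484 Nm
alpha = tau_out / I = 55.4484 / 0.68
= 81.5418 rad/s^2


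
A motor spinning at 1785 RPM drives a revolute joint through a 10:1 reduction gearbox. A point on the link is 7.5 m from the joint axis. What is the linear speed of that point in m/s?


omega_motor = 1785 * 2*pi/60 = 186.9248 rad/s
omega_joint = omega_motor / 10 = 18.6925 rad/s
v = omega_joint * r = 18.6925 * 7.5
= 140.1936 m/s


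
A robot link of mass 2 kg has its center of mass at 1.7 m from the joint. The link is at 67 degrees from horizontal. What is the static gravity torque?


tau = m*g*L*cos(angle)
= 2 * 9.81 * 1.7 * cos(67 deg)
= 2 * 9.81 * 1.7 * 0.3907
= 13.0324 Nm


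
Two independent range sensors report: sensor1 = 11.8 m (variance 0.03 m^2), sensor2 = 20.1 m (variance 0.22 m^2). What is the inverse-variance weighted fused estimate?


w1 = (1/var1) / (1/var1 + 1/var2)
   = 33.3333 / (33.3333 + 4.5455) = 0.88
w2 = 1 - w1 = 0.12
fused = w1*s1 + w2*s2 = 10.384 + 2.412
= 12.796 m


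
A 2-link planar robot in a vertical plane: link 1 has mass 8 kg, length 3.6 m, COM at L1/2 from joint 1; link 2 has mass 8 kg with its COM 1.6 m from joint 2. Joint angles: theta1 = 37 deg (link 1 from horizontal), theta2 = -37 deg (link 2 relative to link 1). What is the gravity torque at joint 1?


Horizontal distance from joint 1 to link-1 COM:
  x_c1 = (L1/2)*cos(t1) = 1.8 * 0.7986 = 1.4375 m
Horizontal distance from joint 1 to link-2 COM:
  x_c2 = L1*cos(t1) + Lc2*cos(t1+t2)
       = 3.6*0.7986 + 1.6*1.0 = 4.4751 m
tau1 = m1*g*x_c1 + m2*g*x_c2
     = 8*9.81*1.4375 + 8*9.81*4.4751
     = 112.8184 + 351.2049
     = 464.0233 Nm


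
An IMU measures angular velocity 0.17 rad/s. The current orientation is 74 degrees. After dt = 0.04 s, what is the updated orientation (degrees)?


delta_theta = w * dt = 0.17 * 0.04 = 0.0068 rad
= 0.3896 deg
theta_new = 74 + 0.3896 = 74.3896 deg


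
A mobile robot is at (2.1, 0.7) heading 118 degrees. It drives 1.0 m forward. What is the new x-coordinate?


x_new = x0 + d*cos(theta)
= 2.1 + 1.0*cos(118)
= 2.1 + -0.4695
= 1.6305


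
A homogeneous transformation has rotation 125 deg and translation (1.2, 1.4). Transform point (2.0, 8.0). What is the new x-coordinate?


x' = cos(theta)*px - sin(theta)*py + tx
= -0.5736*2.0 - 0.8192*8.0 + 1.2
= -6.5004


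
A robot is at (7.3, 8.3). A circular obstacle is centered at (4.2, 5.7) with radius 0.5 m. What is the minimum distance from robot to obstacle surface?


center_dist = sqrt((7.3-4.2)^2 + (8.3-5.7)^2)
= sqrt(9.61 + 6.76)
= 4.046
min_dist = center_dist - radius = 4.046 - 0.5 = 3.546 m


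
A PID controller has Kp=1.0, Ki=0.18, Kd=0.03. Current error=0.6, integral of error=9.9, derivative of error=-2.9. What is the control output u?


u = Kp*e + Ki*int(e) + Kd*de/dt
= 1.0*0.6 + 0.18*9.9 + 0.03*(-2.9)
= 0.6 + 1.782 + -0.087
= 2.295


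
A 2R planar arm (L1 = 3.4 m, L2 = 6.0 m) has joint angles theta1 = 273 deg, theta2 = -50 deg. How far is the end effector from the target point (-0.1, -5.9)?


End effector via forward kinematics:
x = L1*cos(t1) + L2*cos(t1+t2) = -4.2102
y = L1*sin(t1) + L2*sin(t1+t2) = -7.4873
Distance to target:
d = sqrt((-0.1 - -4.2102)^2 + (-5.9 - -7.4873)^2)
= sqrt(16.8936 + 2.5196)
= 4.406 m


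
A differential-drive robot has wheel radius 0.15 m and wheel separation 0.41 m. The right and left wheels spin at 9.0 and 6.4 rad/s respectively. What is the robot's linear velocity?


vR = r*wR = 0.15*9.0 = 1.35 m/s
vL = r*wL = 0.15*6.4 = 0.96 m/s
v = (vR+vL)/2 = 1.155 m/s
omega = (vR-vL)/L = 0.9512 rad/s
linear velocity = 1.155 m/s


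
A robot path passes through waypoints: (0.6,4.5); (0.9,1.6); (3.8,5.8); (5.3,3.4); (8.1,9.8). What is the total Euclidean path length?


Segment lengths:
  seg1 = sqrt((0.3)^2 + (-2.9)^2) = 2.9155
  seg2 = sqrt((2.9)^2 + (4.2)^2) = 5.1039
  seg3 = sqrt((1.5)^2 + (-2.4)^2) = 2.8302
  seg4 = sqrt((2.8)^2 + (6.4)^2) = 6.9857
Total = 17.8353


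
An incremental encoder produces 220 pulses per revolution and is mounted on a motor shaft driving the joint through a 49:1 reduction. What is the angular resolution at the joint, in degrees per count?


counts per rev = 220
effective counts at joint = 220 * 49 = 10780
resolution = 360 / 10780
= 0.0334 deg/count


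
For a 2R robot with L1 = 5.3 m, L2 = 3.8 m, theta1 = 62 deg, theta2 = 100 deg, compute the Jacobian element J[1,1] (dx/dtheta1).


J[1,1] = -L1*sin(t1) - L2*sin(t1+t2)
= -5.3*sin(62) - 3.8*sin(162)
= -5.8539


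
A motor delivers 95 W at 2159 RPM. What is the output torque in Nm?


omega = 2159 * 2*pi/60 = 226.09 rad/s
tau = P / omega = 95 / 226.09
= 0.4202 Nm


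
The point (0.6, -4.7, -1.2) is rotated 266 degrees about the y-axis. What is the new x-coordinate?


Rotation about y-axis: x' = x*cos(theta) + z*sin(theta)
= 0.6 * -0.0698 + -1.2 * -0.9976
= 1.1552


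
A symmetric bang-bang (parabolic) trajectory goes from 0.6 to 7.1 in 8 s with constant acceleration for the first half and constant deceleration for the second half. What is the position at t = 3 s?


Symmetric rest-to-rest: each phase covers (pf-p0)/2 in time T/2. 0.5*a*(T/2)^2 = (pf-p0)/2 => a = 4*(pf-p0)/T^2
a = 4*(7.1-0.6)/8^2 = 0.4062
t = 3 is in the acceleration phase (t <= T/2).
p = p0 + 0.5*a*t^2 = 0.6 + 0.5*0.4062*3^2
= 2.4281


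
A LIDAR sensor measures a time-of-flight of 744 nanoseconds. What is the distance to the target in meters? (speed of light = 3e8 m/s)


tof = 744 ns = 7.44e-07 s
dist = c * tof / 2
= 3e8 * 7.44e-07 / 2
= 111.6 m


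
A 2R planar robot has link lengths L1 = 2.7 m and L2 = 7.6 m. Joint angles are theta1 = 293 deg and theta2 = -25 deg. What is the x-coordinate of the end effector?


Convert angles to radians: theta1 = 5.1138, theta2 = -0.4363
x = L1*cos(theta1) + L2*cos(theta1+theta2)
x = 1.055 + -0.2652
x = 0.7897


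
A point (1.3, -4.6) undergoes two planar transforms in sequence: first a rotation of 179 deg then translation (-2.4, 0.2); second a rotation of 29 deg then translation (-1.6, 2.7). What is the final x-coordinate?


After transform 1:
x1 = cos(179)*1.3 - sin(179)*-4.6 + -2.4 = -3.6195
y1 = sin(179)*1.3 + cos(179)*-4.6 + 0.2 = 4.822
After transform 2:
x2 = cos(29)*-3.6195 - sin(29)*4.822 + -1.6
= -7.1035


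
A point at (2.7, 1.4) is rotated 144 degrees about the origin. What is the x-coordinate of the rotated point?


x' = x*cos(theta) - y*sin(theta)
cos(144 deg) = -0.809, sin(144 deg) = 0.5878
x' = 2.7 * -0.809 - 1.4 * 0.5878
= -2.1843 - 0.8229
= -3.0072


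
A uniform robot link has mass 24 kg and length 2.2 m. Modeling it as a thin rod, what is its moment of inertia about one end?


I = (1/3) * m * L^2
= (1/3) * 24 * 2.2^2
= 0.333333 * 24 * 4.84
= 38.72 kg*m^2


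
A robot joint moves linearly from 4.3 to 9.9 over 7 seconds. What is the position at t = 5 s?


s = t/T = 5/7 = 0.7143
p(t) = p0 + (pf-p0)*s
= 4.3 + (9.9 - 4.3) * 0.7143
= 8.3


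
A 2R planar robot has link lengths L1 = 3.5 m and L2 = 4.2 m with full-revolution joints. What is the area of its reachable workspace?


r_max = L1 + L2 = 7.7 m
r_min = |L1 - L2| = 0.7 m
Area = pi*(r_max^2 - r_min^2)
= pi*(59.29 - 0.49)
= pi * 58.8
= 184.7256 m^2


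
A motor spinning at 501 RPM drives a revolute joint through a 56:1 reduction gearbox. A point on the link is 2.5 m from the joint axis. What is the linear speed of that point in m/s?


omega_motor = 501 * 2*pi/60 = 52.4646 rad/s
omega_joint = omega_motor / 56 = 0.9369 rad/s
v = omega_joint * r = 0.9369 * 2.5
= 2.3422 m/s


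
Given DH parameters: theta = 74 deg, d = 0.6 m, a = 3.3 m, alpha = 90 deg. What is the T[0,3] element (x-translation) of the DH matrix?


T[0,3] = a * cos(theta)
= 3.3 * cos(74 deg)
= 3.3 * 0.2756
= 0.9096


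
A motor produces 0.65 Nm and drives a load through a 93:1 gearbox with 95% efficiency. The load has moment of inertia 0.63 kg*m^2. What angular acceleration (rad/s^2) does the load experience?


tau_out = tau_motor * N * eta
= 0.65 * 93 * 0.95 = 57.4275 Nm
alpha = tau_out / I = 57.4275 / 0.63
= 91.1548 rad/s^2


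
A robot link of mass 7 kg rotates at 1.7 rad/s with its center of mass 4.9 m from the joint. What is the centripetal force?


F = m * omega^2 * r
= 7 * 1.7^2 * 4.9
= 7 * 2.89 * 4.9
= 99.127 N


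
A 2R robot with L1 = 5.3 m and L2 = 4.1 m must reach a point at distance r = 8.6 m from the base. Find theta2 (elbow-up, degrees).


cos(theta2) = (r^2 - L1^2 - L2^2) / (2*L1*L2)
cos(theta2) = (73.96 - 28.09 - 16.81) / 43.46
cos(theta2) = 0.668661
theta2 = 48.0362 degrees


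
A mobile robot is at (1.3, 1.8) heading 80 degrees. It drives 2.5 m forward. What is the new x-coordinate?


x_new = x0 + d*cos(theta)
= 1.3 + 2.5*cos(80)
= 1.3 + 0.4341
= 1.7341


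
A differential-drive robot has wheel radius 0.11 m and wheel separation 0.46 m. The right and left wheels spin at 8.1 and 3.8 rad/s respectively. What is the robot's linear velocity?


vR = r*wR = 0.11*8.1 = 0.891 m/s
vL = r*wL = 0.11*3.8 = 0.418 m/s
v = (vR+vL)/2 = 0.6545 m/s
omega = (vR-vL)/L = 1.0283 rad/s
linear velocity = 0.6545 m/s


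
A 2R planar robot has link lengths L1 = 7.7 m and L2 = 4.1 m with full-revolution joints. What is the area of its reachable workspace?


r_max = L1 + L2 = 11.8 m
r_min = |L1 - L2| = 3.6 m
Area = pi*(r_max^2 - r_min^2)
= pi*(139.24 - 12.96)
= pi * 126.28
= 396.7203 m^2


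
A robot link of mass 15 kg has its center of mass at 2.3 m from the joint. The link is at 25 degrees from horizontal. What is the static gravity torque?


tau = m*g*L*cos(angle)
= 15 * 9.81 * 2.3 * cos(25 deg)
= 15 * 9.81 * 2.3 * 0.9063
= 306.7353 Nm


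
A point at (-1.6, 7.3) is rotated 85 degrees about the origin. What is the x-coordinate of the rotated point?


x' = x*cos(theta) - y*sin(theta)
cos(85 deg) = 0.0872, sin(85 deg) = 0.9962
x' = -1.6 * 0.0872 - 7.3 * 0.9962
= -0.1394 - 7.2722
= -7.4117


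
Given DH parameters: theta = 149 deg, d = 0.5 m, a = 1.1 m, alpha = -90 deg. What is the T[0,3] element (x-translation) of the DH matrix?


T[0,3] = a * cos(theta)
= 1.1 * cos(149 deg)
= 1.1 * -0.8572
= -0.9429


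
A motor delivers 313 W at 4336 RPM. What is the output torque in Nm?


omega = 4336 * 2*pi/60 = 454.0649 rad/s
tau = P / omega = 313 / 454.0649
= 0.6893 Nm


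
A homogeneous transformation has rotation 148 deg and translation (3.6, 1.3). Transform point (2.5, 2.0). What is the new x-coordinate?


x' = cos(theta)*px - sin(theta)*py + tx
= -0.848*2.5 - 0.5299*2.0 + 3.6
= 0.42


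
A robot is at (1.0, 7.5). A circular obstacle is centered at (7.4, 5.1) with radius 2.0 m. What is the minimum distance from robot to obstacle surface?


center_dist = sqrt((1.0-7.4)^2 + (7.5-5.1)^2)
= sqrt(40.96 + 5.76)
= 6.8352
min_dist = center_dist - radius = 6.8352 - 2.0 = 4.8352 m


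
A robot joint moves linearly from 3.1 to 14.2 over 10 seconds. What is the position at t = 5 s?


s = t/T = 5/10 = 0.5
p(t) = p0 + (pf-p0)*s
= 3.1 + (14.2 - 3.1) * 0.5
= 8.65


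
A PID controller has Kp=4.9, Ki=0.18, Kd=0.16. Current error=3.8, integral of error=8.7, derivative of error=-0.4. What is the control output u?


u = Kp*e + Ki*int(e) + Kd*de/dt
= 4.9*3.8 + 0.18*8.7 + 0.16*(-0.4)
= 18.62 + 1.566 + -0.064
= 20.122


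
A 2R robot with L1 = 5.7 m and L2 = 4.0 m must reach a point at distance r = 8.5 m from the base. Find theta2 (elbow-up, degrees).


cos(theta2) = (r^2 - L1^2 - L2^2) / (2*L1*L2)
cos(theta2) = (72.25 - 32.49 - 16.0) / 45.6
cos(theta2) = 0.521053
theta2 = 58.5971 degrees


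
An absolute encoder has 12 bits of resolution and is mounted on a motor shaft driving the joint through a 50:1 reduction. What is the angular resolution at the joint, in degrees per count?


counts = 2^12 = 4096
effective counts at joint = 4096 * 50 = 204800
resolution = 360 / 204800
= 0.0018 deg/count


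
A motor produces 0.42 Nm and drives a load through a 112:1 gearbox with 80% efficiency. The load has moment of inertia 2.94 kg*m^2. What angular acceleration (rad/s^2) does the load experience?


tau_out = tau_motor * N * eta
= 0.42 * 112 * 0.8 = 37.632 Nm
alpha = tau_out / I = 37.632 / 2.94
= 12.8 rad/s^2


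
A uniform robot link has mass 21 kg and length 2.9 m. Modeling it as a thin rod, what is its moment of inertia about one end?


I = (1/3) * m * L^2
= (1/3) * 21 * 2.9^2
= 0.333333 * 21 * 8.41
= 58.87 kg*m^2


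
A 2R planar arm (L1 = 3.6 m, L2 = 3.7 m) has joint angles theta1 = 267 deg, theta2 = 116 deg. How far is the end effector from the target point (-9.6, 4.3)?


End effector via forward kinematics:
x = L1*cos(t1) + L2*cos(t1+t2) = 3.2175
y = L1*sin(t1) + L2*sin(t1+t2) = -2.1494
Distance to target:
d = sqrt((-9.6 - 3.2175)^2 + (4.3 - -2.1494)^2)
= sqrt(164.2872 + 41.5943)
= 14.3486 m


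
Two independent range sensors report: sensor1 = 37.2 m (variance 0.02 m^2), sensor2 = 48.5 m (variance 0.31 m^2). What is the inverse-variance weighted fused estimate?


w1 = (1/var1) / (1/var1 + 1/var2)
   = 50.0 / (50.0 + 3.2258) = 0.9394
w2 = 1 - w1 = 0.0606
fused = w1*s1 + w2*s2 = 34.9455 + 2.9394
= 37.8848 m


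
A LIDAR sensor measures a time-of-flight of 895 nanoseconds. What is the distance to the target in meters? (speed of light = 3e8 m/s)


tof = 895 ns = 8.95e-07 s
dist = c * tof / 2
= 3e8 * 8.95e-07 / 2
= 134.25 m


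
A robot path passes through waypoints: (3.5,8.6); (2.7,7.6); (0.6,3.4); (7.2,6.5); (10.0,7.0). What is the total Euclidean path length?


Segment lengths:
  seg1 = sqrt((-0.8)^2 + (-1.0)^2) = 1.2806
  seg2 = sqrt((-2.1)^2 + (-4.2)^2) = 4.6957
  seg3 = sqrt((6.6)^2 + (3.1)^2) = 7.2918
  seg4 = sqrt((2.8)^2 + (0.5)^2) = 2.8443
Total = 16.1124


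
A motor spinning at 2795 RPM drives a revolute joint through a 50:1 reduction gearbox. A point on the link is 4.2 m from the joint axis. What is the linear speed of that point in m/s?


omega_motor = 2795 * 2*pi/60 = 292.6917 rad/s
omega_joint = omega_motor / 50 = 5.8538 rad/s
v = omega_joint * r = 5.8538 * 4.2
= 24.5861 m/s


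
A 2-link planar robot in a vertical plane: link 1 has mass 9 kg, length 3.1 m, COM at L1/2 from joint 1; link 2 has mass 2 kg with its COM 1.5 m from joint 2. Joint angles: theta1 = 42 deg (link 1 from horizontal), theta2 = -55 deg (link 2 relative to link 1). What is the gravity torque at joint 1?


Horizontal distance from joint 1 to link-1 COM:
  x_c1 = (L1/2)*cos(t1) = 1.55 * 0.7431 = 1.1519 m
Horizontal distance from joint 1 to link-2 COM:
  x_c2 = L1*cos(t1) + Lc2*cos(t1+t2)
       = 3.1*0.7431 + 1.5*0.9744 = 3.7653 m
tau1 = m1*g*x_c1 + m2*g*x_c2
     = 9*9.81*1.1519 + 2*9.81*3.7653
     = 101.699 + 73.8753
     = 175.5743 Nm


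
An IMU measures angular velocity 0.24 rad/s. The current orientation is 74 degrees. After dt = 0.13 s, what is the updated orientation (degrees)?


delta_theta = w * dt = 0.24 * 0.13 = 0.0312 rad
= 1.7876 deg
theta_new = 74 + 1.7876 = 75.7876 deg


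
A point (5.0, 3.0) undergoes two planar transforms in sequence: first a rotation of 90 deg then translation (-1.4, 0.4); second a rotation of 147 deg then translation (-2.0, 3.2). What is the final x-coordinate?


After transform 1:
x1 = cos(90)*5.0 - sin(90)*3.0 + -1.4 = -4.4
y1 = sin(90)*5.0 + cos(90)*3.0 + 0.4 = 5.4
After transform 2:
x2 = cos(147)*-4.4 - sin(147)*5.4 + -2.0
= -1.2509


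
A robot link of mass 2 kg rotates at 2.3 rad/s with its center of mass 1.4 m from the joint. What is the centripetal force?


F = m * omega^2 * r
= 2 * 2.3^2 * 1.4
= 2 * 5.29 * 1.4
= 14.812 N


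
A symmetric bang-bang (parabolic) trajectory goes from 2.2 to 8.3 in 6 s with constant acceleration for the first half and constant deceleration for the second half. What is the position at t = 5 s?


Symmetric rest-to-rest: each phase covers (pf-p0)/2 in time T/2. 0.5*a*(T/2)^2 = (pf-p0)/2 => a = 4*(pf-p0)/T^2
a = 4*(8.3-2.2)/6^2 = 0.6778
t = 5 is in the deceleration phase (t > T/2).
p = pf - 0.5*a*(T-t)^2 = 8.3 - 0.5*0.6778*1^2
= 7.9611


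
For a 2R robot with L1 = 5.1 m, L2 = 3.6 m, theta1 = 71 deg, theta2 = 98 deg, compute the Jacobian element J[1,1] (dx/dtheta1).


J[1,1] = -L1*sin(t1) - L2*sin(t1+t2)
= -5.1*sin(71) - 3.6*sin(169)
= -5.5091


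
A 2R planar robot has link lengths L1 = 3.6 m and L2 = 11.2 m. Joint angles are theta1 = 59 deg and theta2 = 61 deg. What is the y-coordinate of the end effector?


Convert angles to radians: theta1 = 1.0297, theta2 = 1.0647
y = L1*sin(theta1) + L2*sin(theta1+theta2)
y = 3.0858 + 9.6995
y = 12.7853


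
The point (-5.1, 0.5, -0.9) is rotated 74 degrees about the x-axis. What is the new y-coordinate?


Rotation about x-axis: y' = y*cos(theta) - z*sin(theta)
= 0.5 * 0.2756 - -0.9 * 0.9613
= 1.003


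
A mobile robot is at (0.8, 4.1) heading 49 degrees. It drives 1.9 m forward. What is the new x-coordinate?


x_new = x0 + d*cos(theta)
= 0.8 + 1.9*cos(49)
= 0.8 + 1.2465
= 2.0465


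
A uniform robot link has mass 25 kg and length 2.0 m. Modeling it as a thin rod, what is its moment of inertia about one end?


I = (1/3) * m * L^2
= (1/3) * 25 * 2.0^2
= 0.333333 * 25 * 4.0
= 33.3333 kg*m^2


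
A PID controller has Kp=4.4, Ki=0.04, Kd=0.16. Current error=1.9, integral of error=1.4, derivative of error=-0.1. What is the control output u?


u = Kp*e + Ki*int(e) + Kd*de/dt
= 4.4*1.9 + 0.04*1.4 + 0.16*(-0.1)
= 8.36 + 0.056 + -0.016
= 8.4


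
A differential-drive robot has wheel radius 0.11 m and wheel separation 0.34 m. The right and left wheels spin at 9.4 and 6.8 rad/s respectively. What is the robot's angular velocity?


vR = r*wR = 0.11*9.4 = 1.034 m/s
vL = r*wL = 0.11*6.8 = 0.748 m/s
v = (vR+vL)/2 = 0.891 m/s
omega = (vR-vL)/L = 0.8412 rad/s
angular velocity = 0.8412 rad/s


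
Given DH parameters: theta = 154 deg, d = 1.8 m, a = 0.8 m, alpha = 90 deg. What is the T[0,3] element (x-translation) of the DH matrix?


T[0,3] = a * cos(theta)
= 0.8 * cos(154 deg)
= 0.8 * -0.8988
= -0.719


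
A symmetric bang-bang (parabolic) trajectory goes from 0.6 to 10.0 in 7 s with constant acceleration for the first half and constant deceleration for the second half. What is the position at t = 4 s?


Symmetric rest-to-rest: each phase covers (pf-p0)/2 in time T/2. 0.5*a*(T/2)^2 = (pf-p0)/2 => a = 4*(pf-p0)/T^2
a = 4*(10.0-0.6)/7^2 = 0.7673
t = 4 is in the deceleration phase (t > T/2).
p = pf - 0.5*a*(T-t)^2 = 10.0 - 0.5*0.7673*3^2
= 6.5469


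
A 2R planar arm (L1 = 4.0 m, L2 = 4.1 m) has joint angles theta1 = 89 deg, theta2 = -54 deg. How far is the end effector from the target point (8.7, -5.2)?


End effector via forward kinematics:
x = L1*cos(t1) + L2*cos(t1+t2) = 3.4283
y = L1*sin(t1) + L2*sin(t1+t2) = 6.3511
Distance to target:
d = sqrt((8.7 - 3.4283)^2 + (-5.2 - 6.3511)^2)
= sqrt(27.7905 + 133.4269)
= 12.6971 m


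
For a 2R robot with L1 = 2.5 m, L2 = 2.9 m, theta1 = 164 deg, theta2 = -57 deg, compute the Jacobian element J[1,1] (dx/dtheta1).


J[1,1] = -L1*sin(t1) - L2*sin(t1+t2)
= -2.5*sin(164) - 2.9*sin(107)
= -3.4624


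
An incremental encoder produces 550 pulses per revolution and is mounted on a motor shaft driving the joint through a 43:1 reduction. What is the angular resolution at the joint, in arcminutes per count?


counts per rev = 550
effective counts at joint = 550 * 43 = 23650
resolution = 360*60 / 23650
= 0.9133 arcmin/count


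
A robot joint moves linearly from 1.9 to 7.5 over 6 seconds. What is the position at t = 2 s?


s = t/T = 2/6 = 0.3333
p(t) = p0 + (pf-p0)*s
= 1.9 + (7.5 - 1.9) * 0.3333
= 3.7667


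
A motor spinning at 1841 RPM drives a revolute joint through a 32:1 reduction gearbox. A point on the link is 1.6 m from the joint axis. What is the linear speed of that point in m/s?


omega_motor = 1841 * 2*pi/60 = 192.7891 rad/s
omega_joint = omega_motor / 32 = 6.0247 rad/s
v = omega_joint * r = 6.0247 * 1.6
= 9.6395 m/s


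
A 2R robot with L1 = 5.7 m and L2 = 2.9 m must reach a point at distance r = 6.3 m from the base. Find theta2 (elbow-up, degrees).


cos(theta2) = (r^2 - L1^2 - L2^2) / (2*L1*L2)
cos(theta2) = (39.69 - 32.49 - 8.41) / 33.06
cos(theta2) = -0.0366
theta2 = 92.0975 degrees


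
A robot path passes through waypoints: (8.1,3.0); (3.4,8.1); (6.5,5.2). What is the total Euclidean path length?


Segment lengths:
  seg1 = sqrt((-4.7)^2 + (5.1)^2) = 6.9354
  seg2 = sqrt((3.1)^2 + (-2.9)^2) = 4.245
Total = 11.1804


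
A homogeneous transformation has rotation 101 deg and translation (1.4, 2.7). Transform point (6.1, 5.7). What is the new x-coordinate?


x' = cos(theta)*px - sin(theta)*py + tx
= -0.1908*6.1 - 0.9816*5.7 + 1.4
= -5.3592


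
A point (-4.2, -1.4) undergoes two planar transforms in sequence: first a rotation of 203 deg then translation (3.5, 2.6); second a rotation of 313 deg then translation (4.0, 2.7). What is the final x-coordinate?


After transform 1:
x1 = cos(203)*-4.2 - sin(203)*-1.4 + 3.5 = 6.8191
y1 = sin(203)*-4.2 + cos(203)*-1.4 + 2.6 = 5.5298
After transform 2:
x2 = cos(313)*6.8191 - sin(313)*5.5298 + 4.0
= 12.6948


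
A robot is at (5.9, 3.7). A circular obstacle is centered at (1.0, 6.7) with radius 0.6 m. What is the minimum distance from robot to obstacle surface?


center_dist = sqrt((5.9-1.0)^2 + (3.7-6.7)^2)
= sqrt(24.01 + 9.0)
= 5.7454
min_dist = center_dist - radius = 5.7454 - 0.6 = 5.1454 m


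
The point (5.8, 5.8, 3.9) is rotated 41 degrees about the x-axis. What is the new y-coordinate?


Rotation about x-axis: y' = y*cos(theta) - z*sin(theta)
= 5.8 * 0.7547 - 3.9 * 0.6561
= 1.8187


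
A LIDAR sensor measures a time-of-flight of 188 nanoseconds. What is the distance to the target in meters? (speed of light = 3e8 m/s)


tof = 188 ns = 1.88e-07 s
dist = c * tof / 2
= 3e8 * 1.88e-07 / 2
= 28.2 m


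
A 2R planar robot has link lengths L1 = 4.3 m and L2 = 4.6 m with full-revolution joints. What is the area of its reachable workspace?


r_max = L1 + L2 = 8.9 m
r_min = |L1 - L2| = 0.3 m
Area = pi*(r_max^2 - r_min^2)
= pi*(79.21 - 0.09)
= pi * 79.12
= 248.5628 m^2


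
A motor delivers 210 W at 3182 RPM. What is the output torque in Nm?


omega = 3182 * 2*pi/60 = 333.2183 rad/s
tau = P / omega = 210 / 333.2183
= 0.6302 Nm


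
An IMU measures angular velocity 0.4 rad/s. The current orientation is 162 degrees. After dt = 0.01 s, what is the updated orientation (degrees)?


delta_theta = w * dt = 0.4 * 0.01 = 0.004 rad
= 0.2292 deg
theta_new = 162 + 0.2292 = 162.2292 deg


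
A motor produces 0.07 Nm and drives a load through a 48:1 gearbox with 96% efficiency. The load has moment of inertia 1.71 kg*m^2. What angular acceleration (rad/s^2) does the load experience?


tau_out = tau_motor * N * eta
= 0.07 * 48 * 0.96 = 3.2256 Nm
alpha = tau_out / I = 3.2256 / 1.71
= 1.8863 rad/s^2


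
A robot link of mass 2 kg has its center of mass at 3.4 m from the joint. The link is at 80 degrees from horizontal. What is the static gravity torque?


tau = m*g*L*cos(angle)
= 2 * 9.81 * 3.4 * cos(80 deg)
= 2 * 9.81 * 3.4 * 0.1736
= 11.5837 Nm


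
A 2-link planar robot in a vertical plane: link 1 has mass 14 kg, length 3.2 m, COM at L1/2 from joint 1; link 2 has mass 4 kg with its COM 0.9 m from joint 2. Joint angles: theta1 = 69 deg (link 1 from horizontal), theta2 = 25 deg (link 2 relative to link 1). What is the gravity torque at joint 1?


Horizontal distance from joint 1 to link-1 COM:
  x_c1 = (L1/2)*cos(t1) = 1.6 * 0.3584 = 0.5734 m
Horizontal distance from joint 1 to link-2 COM:
  x_c2 = L1*cos(t1) + Lc2*cos(t1+t2)
       = 3.2*0.3584 + 0.9*-0.0698 = 1.084 m
tau1 = m1*g*x_c1 + m2*g*x_c2
     = 14*9.81*0.5734 + 4*9.81*1.084
     = 78.7492 + 42.536
     = 121.2852 Nm


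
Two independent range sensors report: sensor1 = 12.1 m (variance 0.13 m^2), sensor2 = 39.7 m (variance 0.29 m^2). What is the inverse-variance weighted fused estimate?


w1 = (1/var1) / (1/var1 + 1/var2)
   = 7.6923 / (7.6923 + 3.4483) = 0.6905
w2 = 1 - w1 = 0.3095
fused = w1*s1 + w2*s2 = 8.3548 + 12.2881
= 20.6429 m


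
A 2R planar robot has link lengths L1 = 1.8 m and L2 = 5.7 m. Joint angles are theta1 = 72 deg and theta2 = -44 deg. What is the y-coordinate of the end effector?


Convert angles to radians: theta1 = 1.2566, theta2 = -0.7679
y = L1*sin(theta1) + L2*sin(theta1+theta2)
y = 1.7119 + 2.676
y = 4.3879


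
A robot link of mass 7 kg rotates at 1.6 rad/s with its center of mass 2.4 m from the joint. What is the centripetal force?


F = m * omega^2 * r
= 7 * 1.6^2 * 2.4
= 7 * 2.56 * 2.4
= 43.008 N


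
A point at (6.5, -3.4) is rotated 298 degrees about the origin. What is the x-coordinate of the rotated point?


x' = x*cos(theta) - y*sin(theta)
cos(298 deg) = 0.4695, sin(298 deg) = -0.8829
x' = 6.5 * 0.4695 - -3.4 * -0.8829
= 3.0516 - 3.002
= 0.0495


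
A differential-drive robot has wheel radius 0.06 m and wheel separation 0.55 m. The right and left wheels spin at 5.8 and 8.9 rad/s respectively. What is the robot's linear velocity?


vR = r*wR = 0.06*5.8 = 0.348 m/s
vL = r*wL = 0.06*8.9 = 0.534 m/s
v = (vR+vL)/2 = 0.441 m/s
omega = (vR-vL)/L = -0.3382 rad/s
linear velocity = 0.441 m/s


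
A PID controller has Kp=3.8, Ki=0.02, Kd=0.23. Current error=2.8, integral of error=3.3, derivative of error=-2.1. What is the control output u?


u = Kp*e + Ki*int(e) + Kd*de/dt
= 3.8*2.8 + 0.02*3.3 + 0.23*(-2.1)
= 10.64 + 0.066 + -0.483
= 10.223


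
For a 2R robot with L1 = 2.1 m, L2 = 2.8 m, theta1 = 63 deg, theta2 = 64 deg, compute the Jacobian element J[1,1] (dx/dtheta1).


J[1,1] = -L1*sin(t1) - L2*sin(t1+t2)
= -2.1*sin(63) - 2.8*sin(127)
= -4.1073


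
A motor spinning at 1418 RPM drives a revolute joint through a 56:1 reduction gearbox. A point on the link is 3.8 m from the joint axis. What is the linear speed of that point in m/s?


omega_motor = 1418 * 2*pi/60 = 148.4926 rad/s
omega_joint = omega_motor / 56 = 2.6517 rad/s
v = omega_joint * r = 2.6517 * 3.8
= 10.0763 m/s


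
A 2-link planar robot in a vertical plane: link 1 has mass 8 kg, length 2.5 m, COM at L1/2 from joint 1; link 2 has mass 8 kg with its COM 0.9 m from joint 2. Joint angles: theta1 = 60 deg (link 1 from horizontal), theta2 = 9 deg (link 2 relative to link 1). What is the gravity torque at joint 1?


Horizontal distance from joint 1 to link-1 COM:
  x_c1 = (L1/2)*cos(t1) = 1.25 * 0.5 = 0.625 m
Horizontal distance from joint 1 to link-2 COM:
  x_c2 = L1*cos(t1) + Lc2*cos(t1+t2)
       = 2.5*0.5 + 0.9*0.3584 = 1.5725 m
tau1 = m1*g*x_c1 + m2*g*x_c2
     = 8*9.81*0.625 + 8*9.81*1.5725
     = 49.05 + 123.4122
     = 172.4622 Nm


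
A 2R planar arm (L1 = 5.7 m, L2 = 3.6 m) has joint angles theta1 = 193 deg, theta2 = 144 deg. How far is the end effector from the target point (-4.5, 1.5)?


End effector via forward kinematics:
x = L1*cos(t1) + L2*cos(t1+t2) = -2.2401
y = L1*sin(t1) + L2*sin(t1+t2) = -2.6889
Distance to target:
d = sqrt((-4.5 - -2.2401)^2 + (1.5 - -2.6889)^2)
= sqrt(5.1072 + 17.5465)
= 4.7596 m


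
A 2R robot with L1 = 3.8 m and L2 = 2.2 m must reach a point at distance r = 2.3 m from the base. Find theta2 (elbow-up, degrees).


cos(theta2) = (r^2 - L1^2 - L2^2) / (2*L1*L2)
cos(theta2) = (5.29 - 14.44 - 4.84) / 16.72
cos(theta2) = -0.836722
theta2 = 146.7956 degrees


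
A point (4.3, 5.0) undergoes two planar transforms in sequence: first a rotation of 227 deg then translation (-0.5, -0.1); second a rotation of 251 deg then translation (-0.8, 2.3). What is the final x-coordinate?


After transform 1:
x1 = cos(227)*4.3 - sin(227)*5.0 + -0.5 = 0.2242
y1 = sin(227)*4.3 + cos(227)*5.0 + -0.1 = -6.6548
After transform 2:
x2 = cos(251)*0.2242 - sin(251)*-6.6548 + -0.8
= -7.1652


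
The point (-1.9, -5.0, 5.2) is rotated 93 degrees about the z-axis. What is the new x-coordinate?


Rotation about z-axis: x' = x*cos(theta) - y*sin(theta)
= -1.9 * -0.0523 - -5.0 * 0.9986
= 5.0926


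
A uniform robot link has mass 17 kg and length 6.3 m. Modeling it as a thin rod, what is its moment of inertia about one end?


I = (1/3) * m * L^2
= (1/3) * 17 * 6.3^2
= 0.333333 * 17 * 39.69
= 224.91 kg*m^2


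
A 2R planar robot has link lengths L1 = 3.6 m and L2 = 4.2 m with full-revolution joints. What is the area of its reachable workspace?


r_max = L1 + L2 = 7.8 m
r_min = |L1 - L2| = 0.6 m
Area = pi*(r_max^2 - r_min^2)
= pi*(60.84 - 0.36)
= pi * 60.48
= 190.0035 m^2


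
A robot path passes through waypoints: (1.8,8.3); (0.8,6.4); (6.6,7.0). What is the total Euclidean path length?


Segment lengths:
  seg1 = sqrt((-1.0)^2 + (-1.9)^2) = 2.1471
  seg2 = sqrt((5.8)^2 + (0.6)^2) = 5.831
Total = 7.978


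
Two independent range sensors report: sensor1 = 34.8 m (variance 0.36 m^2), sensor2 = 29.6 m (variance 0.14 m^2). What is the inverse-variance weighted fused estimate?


w1 = (1/var1) / (1/var1 + 1/var2)
   = 2.7778 / (2.7778 + 7.1429) = 0.28
w2 = 1 - w1 = 0.72
fused = w1*s1 + w2*s2 = 9.744 + 21.312
= 31.056 m


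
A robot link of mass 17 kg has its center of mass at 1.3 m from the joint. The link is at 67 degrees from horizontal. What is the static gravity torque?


tau = m*g*L*cos(angle)
= 17 * 9.81 * 1.3 * cos(67 deg)
= 17 * 9.81 * 1.3 * 0.3907
= 84.7109 Nm


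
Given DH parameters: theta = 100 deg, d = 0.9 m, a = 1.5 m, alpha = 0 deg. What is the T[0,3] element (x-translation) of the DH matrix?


T[0,3] = a * cos(theta)
= 1.5 * cos(100 deg)
= 1.5 * -0.1736
= -0.2605


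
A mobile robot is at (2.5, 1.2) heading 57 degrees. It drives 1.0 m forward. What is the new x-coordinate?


x_new = x0 + d*cos(theta)
= 2.5 + 1.0*cos(57)
= 2.5 + 0.5446
= 3.0446


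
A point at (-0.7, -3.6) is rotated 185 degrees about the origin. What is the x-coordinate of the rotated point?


x' = x*cos(theta) - y*sin(theta)
cos(185 deg) = -0.9962, sin(185 deg) = -0.0872
x' = -0.7 * -0.9962 - -3.6 * -0.0872
= 0.6973 - 0.3138
= 0.3836


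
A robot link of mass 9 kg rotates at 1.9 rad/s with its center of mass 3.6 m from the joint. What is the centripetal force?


F = m * omega^2 * r
= 9 * 1.9^2 * 3.6
= 9 * 3.61 * 3.6
= 116.964 N


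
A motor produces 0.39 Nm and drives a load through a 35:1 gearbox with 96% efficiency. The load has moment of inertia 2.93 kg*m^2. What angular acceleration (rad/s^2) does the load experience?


tau_out = tau_motor * N * eta
= 0.39 * 35 * 0.96 = 13.104 Nm
alpha = tau_out / I = 13.104 / 2.93
= 4.4724 rad/s^2


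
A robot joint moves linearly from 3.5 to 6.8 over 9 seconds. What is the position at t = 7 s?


s = t/T = 7/9 = 0.7778
p(t) = p0 + (pf-p0)*s
= 3.5 + (6.8 - 3.5) * 0.7778
= 6.0667


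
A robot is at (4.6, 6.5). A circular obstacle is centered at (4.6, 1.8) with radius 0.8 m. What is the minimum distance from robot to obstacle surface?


center_dist = sqrt((4.6-4.6)^2 + (6.5-1.8)^2)
= sqrt(0.0 + 22.09)
= 4.7
min_dist = center_dist - radius = 4.7 - 0.8 = 3.9 m


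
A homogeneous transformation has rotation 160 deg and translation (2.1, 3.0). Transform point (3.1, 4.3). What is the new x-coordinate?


x' = cos(theta)*px - sin(theta)*py + tx
= -0.9397*3.1 - 0.342*4.3 + 2.1
= -2.2837


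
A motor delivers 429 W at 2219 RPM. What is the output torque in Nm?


omega = 2219 * 2*pi/60 = 232.3731 rad/s
tau = P / omega = 429 / 232.3731
= 1.8462 Nm


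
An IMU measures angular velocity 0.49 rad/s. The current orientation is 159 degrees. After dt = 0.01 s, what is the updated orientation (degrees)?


delta_theta = w * dt = 0.49 * 0.01 = 0.0049 rad
= 0.2807 deg
theta_new = 159 + 0.2807 = 159.2807 deg


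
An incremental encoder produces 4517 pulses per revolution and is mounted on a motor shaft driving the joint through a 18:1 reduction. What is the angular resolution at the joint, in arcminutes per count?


counts per rev = 4517
effective counts at joint = 4517 * 18 = 81306
resolution = 360*60 / 81306
= 0.2657 arcmin/count


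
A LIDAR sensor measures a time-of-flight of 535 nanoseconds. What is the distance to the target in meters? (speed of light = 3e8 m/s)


tof = 535 ns = 5.35e-07 s
dist = c * tof / 2
= 3e8 * 5.35e-07 / 2
= 80.25 m


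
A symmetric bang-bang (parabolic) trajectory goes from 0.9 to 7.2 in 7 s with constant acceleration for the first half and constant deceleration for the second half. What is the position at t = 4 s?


Symmetric rest-to-rest: each phase covers (pf-p0)/2 in time T/2. 0.5*a*(T/2)^2 = (pf-p0)/2 => a = 4*(pf-p0)/T^2
a = 4*(7.2-0.9)/7^2 = 0.5143
t = 4 is in the deceleration phase (t > T/2).
p = pf - 0.5*a*(T-t)^2 = 7.2 - 0.5*0.5143*3^2
= 4.8857
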